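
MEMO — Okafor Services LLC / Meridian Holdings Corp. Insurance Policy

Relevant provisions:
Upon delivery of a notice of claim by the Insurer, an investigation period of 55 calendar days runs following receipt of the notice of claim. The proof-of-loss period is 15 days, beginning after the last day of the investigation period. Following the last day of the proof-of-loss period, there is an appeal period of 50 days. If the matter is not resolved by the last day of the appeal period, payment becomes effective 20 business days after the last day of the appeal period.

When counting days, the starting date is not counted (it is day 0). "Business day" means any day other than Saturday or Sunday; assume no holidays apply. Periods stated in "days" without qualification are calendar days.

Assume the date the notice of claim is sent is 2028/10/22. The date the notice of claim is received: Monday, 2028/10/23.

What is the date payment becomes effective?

Adding 55 calendar days to 2028/10/23 gives 2028/12/17, which is the last day of the investigation period.
Adding 15 calendar days to 2028/12/17 gives 2029/01/01, which is the last day of the proof-of-loss period.
Adding 50 calendar days to 2029/01/01 gives 2029/02/20, which is the last day of the appeal period.
From Tuesday, 2029/02/20, 20 business days (Feb 21, Feb 22, Feb 23, Feb 26, …, Mar 16, Mar 19, Mar 20, skipping weekends) brings us to Tuesday, 2029/03/20, which is the date payment becomes effective.

2029/03/20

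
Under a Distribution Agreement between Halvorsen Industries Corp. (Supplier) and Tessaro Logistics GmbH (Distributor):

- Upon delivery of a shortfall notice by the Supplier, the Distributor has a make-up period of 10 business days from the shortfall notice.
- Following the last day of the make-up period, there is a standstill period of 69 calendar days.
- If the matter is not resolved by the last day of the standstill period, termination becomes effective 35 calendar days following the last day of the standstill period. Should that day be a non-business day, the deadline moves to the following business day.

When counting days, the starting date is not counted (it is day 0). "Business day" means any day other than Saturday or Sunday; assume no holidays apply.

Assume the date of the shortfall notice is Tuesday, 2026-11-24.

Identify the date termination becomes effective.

2027-03-22

From Tuesday, 2026-11-24, 10 business days (Nov 25, Nov 26, Nov 27, Nov 30, Dec 1, Dec 2, Dec 3, Dec 4, Dec 7, Dec 8, skipping weekends) brings us to Tuesday, 2026-12-08, which is the last day of the make-up period.
The last day of the standstill period: 69 calendar days after 2026-12-08 is 2027-02-15.
The date termination becomes effective: 2027-02-15 + 35 days = 2027-03-22. 2027-03-22 is a Monday, so no roll-forward applies.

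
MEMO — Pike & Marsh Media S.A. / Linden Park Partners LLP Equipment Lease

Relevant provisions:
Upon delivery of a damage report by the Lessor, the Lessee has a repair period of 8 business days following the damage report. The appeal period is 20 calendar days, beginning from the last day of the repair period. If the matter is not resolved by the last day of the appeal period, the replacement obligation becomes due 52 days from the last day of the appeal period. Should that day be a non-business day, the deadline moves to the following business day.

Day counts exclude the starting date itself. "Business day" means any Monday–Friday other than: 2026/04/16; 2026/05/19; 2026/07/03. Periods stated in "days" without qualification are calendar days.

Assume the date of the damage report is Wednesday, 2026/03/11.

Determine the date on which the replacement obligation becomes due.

2026/06/03

The last day of the repair period: counting 8 business days from Wednesday, 2026/03/11 (Mar 12, Mar 13, Mar 16, Mar 17, Mar 18, Mar 19, Mar 20, Mar 23, skipping weekends) reaches Monday, 2026/03/23.
Adding 20 calendar days to 2026/03/23 gives 2026/04/12, which is the last day of the appeal period.
Adding 52 calendar days to 2026/04/12 gives 2026/06/03, which is the date on which the replacement obligation becomes due. 2026/06/03 is a Wednesday and is not a listed holiday, so no roll-forward applies.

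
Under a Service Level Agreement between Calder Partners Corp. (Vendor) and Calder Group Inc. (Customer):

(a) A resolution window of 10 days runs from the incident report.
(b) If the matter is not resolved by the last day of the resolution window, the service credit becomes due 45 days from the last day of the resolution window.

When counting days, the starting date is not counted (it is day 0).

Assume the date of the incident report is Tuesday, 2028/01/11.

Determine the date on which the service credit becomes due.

The last day of the resolution window: 10 calendar days after 2028/01/11 is 2028/01/21.
The date on which the service credit becomes due: 2028/01/21 + 45 days = 2028/03/06.

2028/03/06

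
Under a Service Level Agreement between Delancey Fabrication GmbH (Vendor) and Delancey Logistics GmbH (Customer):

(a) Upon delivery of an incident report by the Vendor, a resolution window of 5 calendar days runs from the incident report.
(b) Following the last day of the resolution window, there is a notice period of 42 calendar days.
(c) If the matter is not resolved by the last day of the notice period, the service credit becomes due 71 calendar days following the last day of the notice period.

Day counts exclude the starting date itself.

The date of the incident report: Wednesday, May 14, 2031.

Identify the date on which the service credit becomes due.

The last day of the resolution window: May 14, 2031 + 5 days = May 19, 2031.
The last day of the notice period: May 19, 2031 + 42 days = Jun 30, 2031.
The date on which the service credit becomes due: 71 calendar days after Jun 30, 2031 is Sep 9, 2031.

Sep 9, 2031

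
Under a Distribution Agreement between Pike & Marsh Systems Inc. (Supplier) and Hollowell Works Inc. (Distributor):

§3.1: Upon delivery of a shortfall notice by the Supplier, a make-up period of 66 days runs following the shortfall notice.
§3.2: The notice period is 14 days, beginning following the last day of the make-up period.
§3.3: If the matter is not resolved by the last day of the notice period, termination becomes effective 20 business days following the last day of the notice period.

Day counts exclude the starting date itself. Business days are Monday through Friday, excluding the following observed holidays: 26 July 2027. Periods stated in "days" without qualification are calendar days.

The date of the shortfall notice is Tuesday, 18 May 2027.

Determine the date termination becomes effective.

The last day of the make-up period: 66 calendar days after 18 May 2027 is 23 July 2027.
Adding 14 calendar days to 23 July 2027 gives 6 August 2027, which is the last day of the notice period.
The date termination becomes effective: counting 20 business days from Friday, 6 August 2027 (Aug 9, Aug 10, Aug 11, Aug 12, …, Sep 1, Sep 2, Sep 3, skipping weekends) reaches Friday, 3 September 2027.

3 September 2027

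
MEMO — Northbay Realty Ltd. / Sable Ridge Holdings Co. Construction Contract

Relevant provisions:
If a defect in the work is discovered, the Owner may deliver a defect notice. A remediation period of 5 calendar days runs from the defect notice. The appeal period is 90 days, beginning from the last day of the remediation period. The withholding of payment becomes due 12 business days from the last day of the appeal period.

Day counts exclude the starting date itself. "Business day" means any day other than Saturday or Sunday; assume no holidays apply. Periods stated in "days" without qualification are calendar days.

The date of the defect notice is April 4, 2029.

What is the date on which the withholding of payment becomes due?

July 24, 2029

The last day of the remediation period: 5 calendar days after April 4, 2029 is April 9, 2029.
The last day of the appeal period: 90 calendar days after April 9, 2029 is July 8, 2029.
From Sunday, July 8, 2029, 12 business days (Jul 9, Jul 10, Jul 11, Jul 12, …, Jul 20, Jul 23, Jul 24, skipping weekends) brings us to Tuesday, July 24, 2029, which is the date on which the withholding of payment becomes due.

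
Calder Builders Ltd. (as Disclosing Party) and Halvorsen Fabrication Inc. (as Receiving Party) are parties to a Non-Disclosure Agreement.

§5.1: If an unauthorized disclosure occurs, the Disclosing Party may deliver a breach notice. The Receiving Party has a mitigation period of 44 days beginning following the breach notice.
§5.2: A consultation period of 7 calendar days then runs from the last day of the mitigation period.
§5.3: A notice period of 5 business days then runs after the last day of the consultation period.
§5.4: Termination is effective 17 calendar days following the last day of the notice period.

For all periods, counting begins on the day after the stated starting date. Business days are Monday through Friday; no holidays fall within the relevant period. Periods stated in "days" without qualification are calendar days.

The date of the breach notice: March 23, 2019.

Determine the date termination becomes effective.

June 6, 2019

Adding 44 calendar days to March 23, 2019 gives May 6, 2019, which is the last day of the mitigation period.
The last day of the consultation period: May 6, 2019 + 7 days = May 13, 2019.
From Monday, May 13, 2019, 5 business days (May 14, May 15, May 16, May 17, May 20, skipping weekends) brings us to Monday, May 20, 2019, which is the last day of the notice period.
The date termination becomes effective: 17 calendar days after May 20, 2019 is June 6, 2019.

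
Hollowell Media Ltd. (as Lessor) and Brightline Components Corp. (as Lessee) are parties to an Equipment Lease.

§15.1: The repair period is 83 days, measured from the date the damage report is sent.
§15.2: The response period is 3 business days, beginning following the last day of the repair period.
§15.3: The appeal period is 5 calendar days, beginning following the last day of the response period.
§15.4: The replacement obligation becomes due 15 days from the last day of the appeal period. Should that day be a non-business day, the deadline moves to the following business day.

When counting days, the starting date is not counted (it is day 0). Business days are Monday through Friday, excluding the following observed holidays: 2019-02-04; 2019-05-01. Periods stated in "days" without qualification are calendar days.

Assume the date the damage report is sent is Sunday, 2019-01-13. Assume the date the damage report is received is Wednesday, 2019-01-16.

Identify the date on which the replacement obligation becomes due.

Adding 83 calendar days to 2019-01-13 gives 2019-04-06, which is the last day of the repair period.
From Saturday, 2019-04-06, 3 business days (Apr 8, Apr 9, Apr 10, skipping weekends) brings us to Wednesday, 2019-04-10, which is the last day of the response period.
Adding 5 calendar days to 2019-04-10 gives 2019-04-15, which is the last day of the appeal period.
Adding 15 calendar days to 2019-04-15 gives 2019-04-30, which is the date on which the replacement obligation becomes due. 2019-04-30 is a Tuesday and is not a listed holiday, so no roll-forward applies.

2019-04-30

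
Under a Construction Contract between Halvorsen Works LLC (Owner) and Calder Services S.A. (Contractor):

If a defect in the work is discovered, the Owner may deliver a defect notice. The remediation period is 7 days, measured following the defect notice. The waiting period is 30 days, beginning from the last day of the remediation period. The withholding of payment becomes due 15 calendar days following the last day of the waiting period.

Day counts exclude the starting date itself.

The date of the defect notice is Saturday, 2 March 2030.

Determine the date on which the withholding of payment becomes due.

Adding 7 calendar days to 2 March 2030 gives 9 March 2030, which is the last day of the remediation period.
The last day of the waiting period: 30 calendar days after 9 March 2030 is 8 April 2030.
The date on which the withholding of payment becomes due: 8 April 2030 + 15 days = 23 April 2030.

23 April 2030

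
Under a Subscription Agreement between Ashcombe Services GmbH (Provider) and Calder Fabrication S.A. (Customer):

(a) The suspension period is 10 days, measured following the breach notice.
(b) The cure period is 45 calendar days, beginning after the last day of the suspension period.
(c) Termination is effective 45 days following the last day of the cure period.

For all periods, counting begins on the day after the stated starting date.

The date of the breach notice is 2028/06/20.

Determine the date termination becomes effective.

The last day of the suspension period: 10 calendar days after 2028/06/20 is 2028/06/30.
The last day of the cure period: 45 calendar days after 2028/06/30 is 2028/08/14.
The date termination becomes effective: 2028/08/14 + 45 days = 2028/09/28.

2028/09/28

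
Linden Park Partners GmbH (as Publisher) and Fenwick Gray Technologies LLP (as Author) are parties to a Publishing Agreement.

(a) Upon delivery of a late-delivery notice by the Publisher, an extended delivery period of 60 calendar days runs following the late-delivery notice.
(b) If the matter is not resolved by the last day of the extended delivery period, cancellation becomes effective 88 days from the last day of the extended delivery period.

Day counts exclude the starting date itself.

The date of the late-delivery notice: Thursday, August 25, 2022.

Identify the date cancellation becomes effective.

January 20, 2023

The last day of the extended delivery period: August 25, 2022 + 60 days = October 24, 2022.
The date cancellation becomes effective: October 24, 2022 + 88 days = January 20, 2023.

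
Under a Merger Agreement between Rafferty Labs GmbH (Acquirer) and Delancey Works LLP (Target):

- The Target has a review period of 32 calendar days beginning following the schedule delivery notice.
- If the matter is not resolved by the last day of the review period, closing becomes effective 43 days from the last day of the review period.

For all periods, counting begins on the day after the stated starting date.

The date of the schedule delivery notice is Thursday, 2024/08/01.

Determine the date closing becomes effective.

2024/10/15

Adding 32 calendar days to 2024/08/01 gives 2024/09/02, which is the last day of the review period.
The date closing becomes effective: 2024/09/02 + 43 days = 2024/10/15.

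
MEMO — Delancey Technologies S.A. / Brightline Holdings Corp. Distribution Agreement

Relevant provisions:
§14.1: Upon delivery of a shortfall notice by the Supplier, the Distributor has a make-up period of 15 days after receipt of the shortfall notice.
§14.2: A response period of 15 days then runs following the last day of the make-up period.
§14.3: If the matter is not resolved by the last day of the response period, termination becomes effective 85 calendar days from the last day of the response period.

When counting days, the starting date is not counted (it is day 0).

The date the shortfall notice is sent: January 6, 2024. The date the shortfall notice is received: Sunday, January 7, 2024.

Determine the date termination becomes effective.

May 1, 2024

The last day of the make-up period: January 7, 2024 + 15 days = January 22, 2024.
Adding 15 calendar days to January 22, 2024 gives February 6, 2024, which is the last day of the response period.
The date termination becomes effective: 85 calendar days after February 6, 2024 is May 1, 2024.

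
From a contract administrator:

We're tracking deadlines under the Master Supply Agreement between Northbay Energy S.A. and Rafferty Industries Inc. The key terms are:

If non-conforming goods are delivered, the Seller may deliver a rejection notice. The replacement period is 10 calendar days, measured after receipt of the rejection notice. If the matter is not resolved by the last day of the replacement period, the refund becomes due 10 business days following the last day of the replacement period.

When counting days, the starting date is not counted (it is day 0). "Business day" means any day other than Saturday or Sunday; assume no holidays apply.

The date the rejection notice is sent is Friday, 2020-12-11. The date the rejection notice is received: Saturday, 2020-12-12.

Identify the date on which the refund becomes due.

The last day of the replacement period: 2020-12-12 + 10 days = 2020-12-22.
The date on which the refund becomes due: counting 10 business days from Tuesday, 2020-12-22 (Dec 23, Dec 24, Dec 25, Dec 28, Dec 29, Dec 30, Dec 31, Jan 1, Jan 4, Jan 5, skipping weekends) reaches Tuesday, 2021-01-05.

2021-01-05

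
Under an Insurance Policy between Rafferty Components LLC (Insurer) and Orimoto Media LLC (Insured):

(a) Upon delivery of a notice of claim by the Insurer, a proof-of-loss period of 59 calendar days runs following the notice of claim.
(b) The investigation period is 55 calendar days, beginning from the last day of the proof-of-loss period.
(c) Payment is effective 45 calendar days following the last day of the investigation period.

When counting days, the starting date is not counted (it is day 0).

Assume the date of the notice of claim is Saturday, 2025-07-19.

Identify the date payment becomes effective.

2025-12-25

The last day of the proof-of-loss period: 59 calendar days after 2025-07-19 is 2025-09-16.
The last day of the investigation period: 2025-09-16 + 55 days = 2025-11-10.
Adding 45 calendar days to 2025-11-10 gives 2025-12-25, which is the date payment becomes effective.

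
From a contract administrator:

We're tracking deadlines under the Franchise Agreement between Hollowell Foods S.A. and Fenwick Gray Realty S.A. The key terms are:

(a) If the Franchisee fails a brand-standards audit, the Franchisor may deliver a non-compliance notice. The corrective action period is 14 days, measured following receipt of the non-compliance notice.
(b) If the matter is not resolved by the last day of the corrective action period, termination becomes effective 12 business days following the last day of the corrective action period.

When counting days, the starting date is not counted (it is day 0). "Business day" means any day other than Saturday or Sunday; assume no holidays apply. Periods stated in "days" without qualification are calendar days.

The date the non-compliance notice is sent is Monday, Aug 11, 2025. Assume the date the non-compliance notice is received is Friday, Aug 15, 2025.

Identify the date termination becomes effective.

The last day of the corrective action period: Aug 15, 2025 + 14 days = Aug 29, 2025.
The date termination becomes effective: 12 business days after Friday, Aug 29, 2025, skipping weekends — Sep 1, Sep 2, Sep 3, Sep 4, …, Sep 12, Sep 15, Sep 16 — lands on Tuesday, Sep 16, 2025.

Sep 16, 2025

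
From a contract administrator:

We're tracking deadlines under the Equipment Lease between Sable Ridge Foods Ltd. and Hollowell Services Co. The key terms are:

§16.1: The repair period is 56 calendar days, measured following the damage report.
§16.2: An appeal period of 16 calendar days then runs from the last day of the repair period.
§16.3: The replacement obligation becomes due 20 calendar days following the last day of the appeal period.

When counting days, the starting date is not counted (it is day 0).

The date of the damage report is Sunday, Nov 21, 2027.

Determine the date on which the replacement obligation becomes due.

Feb 21, 2028

Adding 56 calendar days to Nov 21, 2027 gives Jan 16, 2028, which is the last day of the repair period.
Adding 16 calendar days to Jan 16, 2028 gives Feb 1, 2028, which is the last day of the appeal period.
The date on which the replacement obligation becomes due: Feb 1, 2028 + 20 days = Feb 21, 2028.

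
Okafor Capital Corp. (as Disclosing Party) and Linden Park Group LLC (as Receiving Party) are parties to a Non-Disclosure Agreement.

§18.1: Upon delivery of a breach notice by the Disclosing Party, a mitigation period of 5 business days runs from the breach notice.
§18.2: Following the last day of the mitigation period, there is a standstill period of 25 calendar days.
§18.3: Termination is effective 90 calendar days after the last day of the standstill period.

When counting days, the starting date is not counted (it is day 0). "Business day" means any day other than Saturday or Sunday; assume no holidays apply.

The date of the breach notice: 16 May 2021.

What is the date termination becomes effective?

13 September 2021

The last day of the mitigation period: counting 5 business days from Sunday, 16 May 2021 (May 17, May 18, May 19, May 20, May 21, skipping weekends) reaches Friday, 21 May 2021.
Adding 25 calendar days to 21 May 2021 gives 15 June 2021, which is the last day of the standstill period.
Adding 90 calendar days to 15 June 2021 gives 13 September 2021, which is the date termination becomes effective.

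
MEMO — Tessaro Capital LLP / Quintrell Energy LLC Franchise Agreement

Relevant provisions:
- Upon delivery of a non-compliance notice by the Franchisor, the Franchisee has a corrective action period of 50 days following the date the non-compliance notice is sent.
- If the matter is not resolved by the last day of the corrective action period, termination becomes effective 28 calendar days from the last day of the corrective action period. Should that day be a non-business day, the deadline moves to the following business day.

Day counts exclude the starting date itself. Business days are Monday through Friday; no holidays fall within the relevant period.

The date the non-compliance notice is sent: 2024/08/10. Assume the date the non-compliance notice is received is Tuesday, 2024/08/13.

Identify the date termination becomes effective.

Adding 50 calendar days to 2024/08/10 gives 2024/09/29, which is the last day of the corrective action period.
The date termination becomes effective: 28 calendar days after 2024/09/29 is 2024/10/27. That falls on a Sunday, so it rolls to the next business day, Monday, 2024/10/28.

2024/10/28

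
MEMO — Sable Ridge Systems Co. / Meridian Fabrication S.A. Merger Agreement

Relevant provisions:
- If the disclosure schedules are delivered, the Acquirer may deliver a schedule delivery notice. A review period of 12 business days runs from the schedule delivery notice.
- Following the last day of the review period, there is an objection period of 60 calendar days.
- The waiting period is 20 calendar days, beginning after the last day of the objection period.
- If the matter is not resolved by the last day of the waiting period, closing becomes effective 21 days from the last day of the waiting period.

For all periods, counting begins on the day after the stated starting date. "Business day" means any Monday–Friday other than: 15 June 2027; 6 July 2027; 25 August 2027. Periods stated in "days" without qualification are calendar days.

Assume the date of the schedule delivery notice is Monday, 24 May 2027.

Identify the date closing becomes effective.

From Monday, 24 May 2027, 12 business days (May 25, May 26, May 27, May 28, …, Jun 7, Jun 8, Jun 9, skipping weekends) brings us to Wednesday, 9 June 2027, which is the last day of the review period.
The last day of the objection period: 9 June 2027 + 60 days = 8 August 2027.
Adding 20 calendar days to 8 August 2027 gives 28 August 2027, which is the last day of the waiting period.
The date closing becomes effective: 21 calendar days after 28 August 2027 is 18 September 2027.

18 September 2027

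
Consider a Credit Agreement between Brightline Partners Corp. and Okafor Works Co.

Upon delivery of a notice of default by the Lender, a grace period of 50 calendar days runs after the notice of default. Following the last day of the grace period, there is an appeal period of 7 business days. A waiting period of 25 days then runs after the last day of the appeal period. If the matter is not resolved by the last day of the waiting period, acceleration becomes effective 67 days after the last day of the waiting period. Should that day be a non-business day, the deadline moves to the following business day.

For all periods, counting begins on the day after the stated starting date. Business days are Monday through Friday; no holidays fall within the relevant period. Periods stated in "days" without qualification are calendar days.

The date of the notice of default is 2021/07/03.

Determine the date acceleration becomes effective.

The last day of the grace period: 50 calendar days after 2021/07/03 is 2021/08/22.
The last day of the appeal period: 7 business days after Sunday, 2021/08/22, skipping weekends — Aug 23, Aug 24, Aug 25, Aug 26, Aug 27, Aug 30, Aug 31 — lands on Tuesday, 2021/08/31.
Adding 25 calendar days to 2021/08/31 gives 2021/09/25, which is the last day of the waiting period.
The date acceleration becomes effective: 2021/09/25 + 67 days = 2021/12/01. 2021/12/01 is a Wednesday, so no roll-forward applies.

2021/12/01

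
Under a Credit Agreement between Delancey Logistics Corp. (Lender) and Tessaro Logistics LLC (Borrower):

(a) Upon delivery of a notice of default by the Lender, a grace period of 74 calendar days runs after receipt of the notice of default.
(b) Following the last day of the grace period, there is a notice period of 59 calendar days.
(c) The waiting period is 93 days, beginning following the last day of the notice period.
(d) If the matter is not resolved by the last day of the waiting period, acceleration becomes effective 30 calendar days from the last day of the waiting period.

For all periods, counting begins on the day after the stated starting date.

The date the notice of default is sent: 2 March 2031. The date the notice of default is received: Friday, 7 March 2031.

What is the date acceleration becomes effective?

18 November 2031

Adding 74 calendar days to 7 March 2031 gives 20 May 2031, which is the last day of the grace period.
Adding 59 calendar days to 20 May 2031 gives 18 July 2031, which is the last day of the notice period.
Adding 93 calendar days to 18 July 2031 gives 19 October 2031, which is the last day of the waiting period.
Adding 30 calendar days to 19 October 2031 gives 18 November 2031, which is the date acceleration becomes effective.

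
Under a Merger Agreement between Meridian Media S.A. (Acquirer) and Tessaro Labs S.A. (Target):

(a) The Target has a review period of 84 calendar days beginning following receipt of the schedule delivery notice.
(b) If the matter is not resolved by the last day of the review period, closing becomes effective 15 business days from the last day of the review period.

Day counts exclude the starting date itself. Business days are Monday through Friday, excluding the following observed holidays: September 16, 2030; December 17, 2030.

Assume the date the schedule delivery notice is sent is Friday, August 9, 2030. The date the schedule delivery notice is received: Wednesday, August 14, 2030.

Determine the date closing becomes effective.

November 27, 2030

Adding 84 calendar days to August 14, 2030 gives November 6, 2030, which is the last day of the review period.
The date closing becomes effective: 15 business days after Wednesday, November 6, 2030, skipping weekends — Nov 7, Nov 8, Nov 11, Nov 12, …, Nov 25, Nov 26, Nov 27 — lands on Wednesday, November 27, 2030.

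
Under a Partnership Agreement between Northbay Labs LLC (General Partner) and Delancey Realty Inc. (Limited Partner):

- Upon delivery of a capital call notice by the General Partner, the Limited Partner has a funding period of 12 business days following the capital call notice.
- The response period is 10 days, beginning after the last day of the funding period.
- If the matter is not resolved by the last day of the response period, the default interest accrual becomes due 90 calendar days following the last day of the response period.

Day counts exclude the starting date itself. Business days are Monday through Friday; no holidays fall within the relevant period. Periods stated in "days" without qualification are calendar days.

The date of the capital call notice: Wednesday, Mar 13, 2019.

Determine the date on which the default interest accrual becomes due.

The last day of the funding period: 12 business days after Wednesday, Mar 13, 2019, skipping weekends — Mar 14, Mar 15, Mar 18, Mar 19, …, Mar 27, Mar 28, Mar 29 — lands on Friday, Mar 29, 2019.
The last day of the response period: Mar 29, 2019 + 10 days = Apr 8, 2019.
Adding 90 calendar days to Apr 8, 2019 gives Jul 7, 2019, which is the date on which the default interest accrual becomes due.

Jul 7, 2019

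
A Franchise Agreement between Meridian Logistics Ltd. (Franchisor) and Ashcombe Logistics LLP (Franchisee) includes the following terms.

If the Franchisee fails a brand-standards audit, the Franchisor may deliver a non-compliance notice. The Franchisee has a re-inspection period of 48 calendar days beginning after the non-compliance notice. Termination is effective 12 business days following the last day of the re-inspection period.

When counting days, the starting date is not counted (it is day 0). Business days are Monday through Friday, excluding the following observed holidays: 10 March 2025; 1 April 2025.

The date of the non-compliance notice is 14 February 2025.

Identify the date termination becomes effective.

Adding 48 calendar days to 14 February 2025 gives 3 April 2025, which is the last day of the re-inspection period.
The date termination becomes effective: counting 12 business days from Thursday, 3 April 2025 (Apr 4, Apr 7, Apr 8, Apr 9, …, Apr 17, Apr 18, Apr 21, skipping weekends) reaches Monday, 21 April 2025.

21 April 2025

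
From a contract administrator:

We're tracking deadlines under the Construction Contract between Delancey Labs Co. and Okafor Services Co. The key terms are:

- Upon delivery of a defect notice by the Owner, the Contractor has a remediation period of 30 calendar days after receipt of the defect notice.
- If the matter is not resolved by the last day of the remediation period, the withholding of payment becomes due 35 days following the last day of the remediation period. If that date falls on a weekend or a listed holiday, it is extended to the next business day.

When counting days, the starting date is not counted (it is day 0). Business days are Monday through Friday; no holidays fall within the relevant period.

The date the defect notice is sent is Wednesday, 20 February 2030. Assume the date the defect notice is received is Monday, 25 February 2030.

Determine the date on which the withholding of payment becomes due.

1 May 2030

The last day of the remediation period: 25 February 2030 + 30 days = 27 March 2030.
The date on which the withholding of payment becomes due: 27 March 2030 + 35 days = 1 May 2030. 1 May 2030 is a Wednesday, so no roll-forward applies.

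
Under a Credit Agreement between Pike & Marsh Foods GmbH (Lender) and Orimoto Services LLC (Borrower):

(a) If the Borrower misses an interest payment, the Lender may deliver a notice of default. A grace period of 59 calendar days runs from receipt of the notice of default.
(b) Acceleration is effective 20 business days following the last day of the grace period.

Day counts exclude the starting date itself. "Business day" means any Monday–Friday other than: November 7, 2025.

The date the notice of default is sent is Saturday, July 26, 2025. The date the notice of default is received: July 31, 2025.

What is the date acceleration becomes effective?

The last day of the grace period: 59 calendar days after July 31, 2025 is September 28, 2025.
The date acceleration becomes effective: 20 business days after Sunday, September 28, 2025, skipping weekends — Sep 29, Sep 30, Oct 1, Oct 2, …, Oct 22, Oct 23, Oct 24 — lands on Friday, October 24, 2025.

October 24, 2025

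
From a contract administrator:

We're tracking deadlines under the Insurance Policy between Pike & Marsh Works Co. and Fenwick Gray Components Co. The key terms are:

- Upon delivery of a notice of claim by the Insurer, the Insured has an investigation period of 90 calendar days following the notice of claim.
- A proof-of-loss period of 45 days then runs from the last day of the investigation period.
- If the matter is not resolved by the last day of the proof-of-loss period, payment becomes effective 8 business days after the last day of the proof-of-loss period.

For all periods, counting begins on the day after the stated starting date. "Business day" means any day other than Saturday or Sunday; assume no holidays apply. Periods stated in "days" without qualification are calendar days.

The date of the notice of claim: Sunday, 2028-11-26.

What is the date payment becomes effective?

Adding 90 calendar days to 2028-11-26 gives 2029-02-24, which is the last day of the investigation period.
The last day of the proof-of-loss period: 2029-02-24 + 45 days = 2029-04-10.
The date payment becomes effective: 8 business days after Tuesday, 2029-04-10, skipping weekends — Apr 11, Apr 12, Apr 13, Apr 16, Apr 17, Apr 18, Apr 19, Apr 20 — lands on Friday, 2029-04-20.

2029-04-20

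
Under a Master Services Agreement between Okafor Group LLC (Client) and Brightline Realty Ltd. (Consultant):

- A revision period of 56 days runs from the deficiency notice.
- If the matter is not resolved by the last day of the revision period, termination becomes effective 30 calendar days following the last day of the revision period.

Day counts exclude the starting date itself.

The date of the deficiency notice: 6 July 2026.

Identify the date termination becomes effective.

The last day of the revision period: 6 July 2026 + 56 days = 31 August 2026.
The date termination becomes effective: 30 calendar days after 31 August 2026 is 30 September 2026.

30 September 2026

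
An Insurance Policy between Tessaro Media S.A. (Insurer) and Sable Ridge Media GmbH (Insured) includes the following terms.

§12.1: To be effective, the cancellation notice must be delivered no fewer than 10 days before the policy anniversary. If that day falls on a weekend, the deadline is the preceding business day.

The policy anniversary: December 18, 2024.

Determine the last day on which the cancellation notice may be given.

December 6, 2024

December 18, 2024 minus 10 days is December 8, 2024. That is a Sunday, so the deadline moves back to Friday, December 6, 2024.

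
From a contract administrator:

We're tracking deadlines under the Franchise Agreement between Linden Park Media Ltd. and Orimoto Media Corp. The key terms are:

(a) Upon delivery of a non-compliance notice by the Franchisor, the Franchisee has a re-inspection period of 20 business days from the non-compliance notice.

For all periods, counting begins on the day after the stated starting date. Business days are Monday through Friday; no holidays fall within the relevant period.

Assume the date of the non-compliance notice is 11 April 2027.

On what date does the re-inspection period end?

The last day of the re-inspection period: 20 business days after Sunday, 11 April 2027, skipping weekends — Apr 12, Apr 13, Apr 14, Apr 15, …, May 5, May 6, May 7 — lands on Friday, 7 May 2027.

7 May 2027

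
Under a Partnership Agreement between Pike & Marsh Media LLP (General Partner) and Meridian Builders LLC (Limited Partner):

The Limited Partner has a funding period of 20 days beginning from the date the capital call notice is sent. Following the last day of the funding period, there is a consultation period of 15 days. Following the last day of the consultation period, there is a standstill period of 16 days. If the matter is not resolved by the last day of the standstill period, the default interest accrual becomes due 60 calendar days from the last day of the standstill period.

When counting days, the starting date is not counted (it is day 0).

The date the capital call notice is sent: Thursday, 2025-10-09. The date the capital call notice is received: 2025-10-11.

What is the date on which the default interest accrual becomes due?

Adding 20 calendar days to 2025-10-09 gives 2025-10-29, which is the last day of the funding period.
The last day of the consultation period: 2025-10-29 + 15 days = 2025-11-13.
The last day of the standstill period: 16 calendar days after 2025-11-13 is 2025-11-29.
The date on which the default interest accrual becomes due: 60 calendar days after 2025-11-29 is 2026-01-28.

2026-01-28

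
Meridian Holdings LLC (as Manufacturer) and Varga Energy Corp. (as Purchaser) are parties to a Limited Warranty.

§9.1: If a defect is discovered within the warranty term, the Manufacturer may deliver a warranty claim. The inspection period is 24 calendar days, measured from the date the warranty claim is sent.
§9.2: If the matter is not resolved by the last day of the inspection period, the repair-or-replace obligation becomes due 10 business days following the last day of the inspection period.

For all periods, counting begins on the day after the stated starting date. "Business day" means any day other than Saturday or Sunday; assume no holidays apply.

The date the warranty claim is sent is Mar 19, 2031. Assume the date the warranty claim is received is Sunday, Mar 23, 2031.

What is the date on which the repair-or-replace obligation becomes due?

Adding 24 calendar days to Mar 19, 2031 gives Apr 12, 2031, which is the last day of the inspection period.
The date on which the repair-or-replace obligation becomes due: counting 10 business days from Saturday, Apr 12, 2031 (Apr 14, Apr 15, Apr 16, Apr 17, Apr 18, Apr 21, Apr 22, Apr 23, Apr 24, Apr 25, skipping weekends) reaches Friday, Apr 25, 2031.

Apr 25, 2031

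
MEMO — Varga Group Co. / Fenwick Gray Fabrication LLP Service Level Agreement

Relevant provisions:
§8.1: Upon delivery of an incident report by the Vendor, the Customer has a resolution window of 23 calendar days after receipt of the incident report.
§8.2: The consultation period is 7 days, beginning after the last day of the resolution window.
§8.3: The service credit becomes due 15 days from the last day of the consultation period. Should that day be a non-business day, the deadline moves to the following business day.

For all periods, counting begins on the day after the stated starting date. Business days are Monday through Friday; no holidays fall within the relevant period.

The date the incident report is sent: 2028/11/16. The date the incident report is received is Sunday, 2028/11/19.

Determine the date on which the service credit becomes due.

2029/01/03

The last day of the resolution window: 2028/11/19 + 23 days = 2028/12/12.
Adding 7 calendar days to 2028/12/12 gives 2028/12/19, which is the last day of the consultation period.
The date on which the service credit becomes due: 2028/12/19 + 15 days = 2029/01/03. 2029/01/03 is a Wednesday, so no roll-forward applies.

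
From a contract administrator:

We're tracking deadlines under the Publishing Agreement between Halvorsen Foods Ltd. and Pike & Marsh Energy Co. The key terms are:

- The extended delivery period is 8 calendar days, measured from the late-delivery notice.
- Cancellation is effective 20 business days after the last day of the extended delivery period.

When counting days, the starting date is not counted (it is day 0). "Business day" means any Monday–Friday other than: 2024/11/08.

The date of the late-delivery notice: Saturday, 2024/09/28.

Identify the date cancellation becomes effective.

The last day of the extended delivery period: 2024/09/28 + 8 days = 2024/10/06.
The date cancellation becomes effective: 20 business days after Sunday, 2024/10/06, skipping weekends — Oct 7, Oct 8, Oct 9, Oct 10, …, Oct 30, Oct 31, Nov 1 — lands on Friday, 2024/11/01.

2024/11/01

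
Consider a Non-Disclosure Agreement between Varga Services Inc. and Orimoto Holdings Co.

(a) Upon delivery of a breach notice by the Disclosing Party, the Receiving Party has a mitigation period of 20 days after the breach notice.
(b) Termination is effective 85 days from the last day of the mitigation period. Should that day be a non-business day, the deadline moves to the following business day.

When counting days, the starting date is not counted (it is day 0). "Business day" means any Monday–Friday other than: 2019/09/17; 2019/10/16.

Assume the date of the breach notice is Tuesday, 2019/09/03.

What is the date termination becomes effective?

2019/12/17

Adding 20 calendar days to 2019/09/03 gives 2019/09/23, which is the last day of the mitigation period.
The date termination becomes effective: 2019/09/23 + 85 days = 2019/12/17. 2019/12/17 is a Tuesday and is not a listed holiday, so no roll-forward applies.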